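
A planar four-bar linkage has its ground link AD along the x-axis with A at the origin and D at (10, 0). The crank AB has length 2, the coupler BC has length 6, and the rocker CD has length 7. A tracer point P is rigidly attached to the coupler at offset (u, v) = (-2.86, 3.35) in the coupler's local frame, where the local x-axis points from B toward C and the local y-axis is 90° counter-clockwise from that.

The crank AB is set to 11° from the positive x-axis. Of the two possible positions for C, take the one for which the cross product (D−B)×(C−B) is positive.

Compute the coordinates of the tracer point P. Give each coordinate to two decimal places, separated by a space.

-2.42 -0.03

A=(0,0), D=(10.00,0)
B = A + 2.00·(cos11°, sin11°) = (1.9633, 0.3816)
|BD| = 8.0458
circle(B,6.00) ∩ circle(D,7.00): a=3.2150, h=5.0659
  candidates: C₊=(5.4149,5.2894) cross=40.759; C₋=(4.9344,-4.8311) cross=-40.759
  mode + wants cross > 0 → take C=(5.4149,5.2894) (cross=40.759)
ex = (C−B)/|BC| = (0.5753,0.8180); ey = (-0.8180,0.5753)
P = B + -2.86·ex + 3.35·ey = (-2.4222,-0.0305)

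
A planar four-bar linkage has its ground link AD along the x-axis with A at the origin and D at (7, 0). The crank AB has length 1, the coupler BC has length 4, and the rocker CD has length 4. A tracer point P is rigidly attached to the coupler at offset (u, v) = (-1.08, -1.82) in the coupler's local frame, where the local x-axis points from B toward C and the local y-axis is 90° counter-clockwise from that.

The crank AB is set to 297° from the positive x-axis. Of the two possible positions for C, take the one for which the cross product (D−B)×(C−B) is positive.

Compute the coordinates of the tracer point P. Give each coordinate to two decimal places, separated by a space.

0.87 -2.97

A=(0,0), D=(7.00,0)
B = A + 1.00·(cos297°, sin297°) = (0.4540, -0.8910)
|BD| = 6.6064
circle(B,4.00) ∩ circle(D,4.00): a=3.3032, h=2.2559
  candidates: C₊=(3.4227,1.7898) cross=14.903; C₋=(4.0312,-2.6808) cross=-14.903
  mode + wants cross > 0 → take C=(3.4227,1.7898) (cross=14.903)
ex = (C−B)/|BC| = (0.7422,0.6702); ey = (-0.6702,0.7422)
P = B + -1.08·ex + -1.82·ey = (0.8722,-2.9656)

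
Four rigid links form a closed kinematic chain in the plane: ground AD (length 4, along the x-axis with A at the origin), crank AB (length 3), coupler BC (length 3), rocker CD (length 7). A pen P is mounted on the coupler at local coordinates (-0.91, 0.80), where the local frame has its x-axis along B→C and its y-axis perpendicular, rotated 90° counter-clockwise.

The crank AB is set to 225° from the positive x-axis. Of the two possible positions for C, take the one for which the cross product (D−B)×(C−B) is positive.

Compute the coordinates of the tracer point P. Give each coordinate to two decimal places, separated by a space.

-2.64 -3.22

A=(0,0), D=(4.00,0)
B = A + 3.00·(cos225°, sin225°) = (-2.1213, -2.1213)
|BD| = 6.4785
circle(B,3.00) ∩ circle(D,7.00): a=0.1521, h=2.9961
  candidates: C₊=(-2.9587,0.7594) cross=19.410; C₋=(-0.9966,-4.9025) cross=-19.410
  mode + wants cross > 0 → take C=(-2.9587,0.7594) (cross=19.410)
ex = (C−B)/|BC| = (-0.2791,0.9603); ey = (-0.9603,-0.2791)
P = B + -0.91·ex + 0.80·ey = (-2.6355,-3.2184)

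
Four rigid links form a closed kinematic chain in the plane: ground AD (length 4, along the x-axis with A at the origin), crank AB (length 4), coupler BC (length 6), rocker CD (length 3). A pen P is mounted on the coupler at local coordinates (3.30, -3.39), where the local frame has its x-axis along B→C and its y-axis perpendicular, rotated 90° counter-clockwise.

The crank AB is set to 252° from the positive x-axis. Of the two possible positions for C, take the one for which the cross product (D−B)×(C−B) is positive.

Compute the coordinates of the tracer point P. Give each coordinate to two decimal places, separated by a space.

3.27 -2.36

A=(0,0), D=(4.00,0)
B = A + 4.00·(cos252°, sin252°) = (-1.2361, -3.8042)
|BD| = 6.4721
circle(B,6.00) ∩ circle(D,3.00): a=5.3219, h=2.7707
  candidates: C₊=(1.4409,1.5655) cross=17.933; C₋=(4.6981,-2.9177) cross=-17.933
  mode + wants cross > 0 → take C=(1.4409,1.5655) (cross=17.933)
ex = (C−B)/|BC| = (0.4462,0.8950); ey = (-0.8950,0.4462)
P = B + 3.30·ex + -3.39·ey = (3.2701,-2.3633)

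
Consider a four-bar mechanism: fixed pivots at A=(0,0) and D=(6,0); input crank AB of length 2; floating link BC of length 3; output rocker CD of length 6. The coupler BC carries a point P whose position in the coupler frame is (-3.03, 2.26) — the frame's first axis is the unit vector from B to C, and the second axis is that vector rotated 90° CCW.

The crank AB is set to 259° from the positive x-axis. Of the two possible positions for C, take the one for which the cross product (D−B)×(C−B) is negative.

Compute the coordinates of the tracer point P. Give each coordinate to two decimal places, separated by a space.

-0.80 1.79

A=(0,0), D=(6.00,0)
B = A + 2.00·(cos259°, sin259°) = (-0.3816, -1.9633)
|BD| = 6.6768
circle(B,3.00) ∩ circle(D,6.00): a=1.3165, h=2.6957
  candidates: C₊=(0.0840,1.0004) cross=17.999; C₋=(1.6693,-4.1527) cross=-17.999
  mode - wants cross < 0 → take C=(1.6693,-4.1527) (cross=-17.999)
ex = (C−B)/|BC| = (0.6836,-0.7298); ey = (0.7298,0.6836)
P = B + -3.03·ex + 2.26·ey = (-0.8037,1.7931)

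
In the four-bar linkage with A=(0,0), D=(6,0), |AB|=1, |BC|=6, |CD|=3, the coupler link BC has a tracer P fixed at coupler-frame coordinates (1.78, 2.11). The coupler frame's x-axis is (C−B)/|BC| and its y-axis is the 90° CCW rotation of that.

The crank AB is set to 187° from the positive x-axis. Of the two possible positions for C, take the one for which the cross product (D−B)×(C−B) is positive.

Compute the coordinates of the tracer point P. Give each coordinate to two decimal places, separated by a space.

-0.33 2.56

A=(0,0), D=(6.00,0)
B = A + 1.00·(cos187°, sin187°) = (-0.9925, -0.1219)
|BD| = 6.9936
circle(B,6.00) ∩ circle(D,3.00): a=5.4271, h=2.5585
  candidates: C₊=(4.3892,2.5309) cross=17.893; C₋=(4.4784,-2.5855) cross=-17.893
  mode + wants cross > 0 → take C=(4.3892,2.5309) (cross=17.893)
ex = (C−B)/|BC| = (0.8970,0.4421); ey = (-0.4421,0.8970)
P = B + 1.78·ex + 2.11·ey = (-0.3288,2.5577)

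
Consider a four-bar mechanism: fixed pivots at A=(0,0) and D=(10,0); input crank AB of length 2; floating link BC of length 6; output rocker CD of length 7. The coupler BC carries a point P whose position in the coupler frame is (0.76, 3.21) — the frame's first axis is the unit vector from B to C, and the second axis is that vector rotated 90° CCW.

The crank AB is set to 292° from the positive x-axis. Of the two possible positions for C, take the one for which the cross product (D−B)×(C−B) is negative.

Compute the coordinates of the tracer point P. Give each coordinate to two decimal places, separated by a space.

A=(0,0), D=(10.00,0)
B = A + 2.00·(cos292°, sin292°) = (0.7492, -1.8544)
|BD| = 9.4348
circle(B,6.00) ∩ circle(D,7.00): a=4.0285, h=4.4465
  candidates: C₊=(3.8252,3.2972) cross=41.952; C₋=(5.5730,-5.4224) cross=-41.952
  mode - wants cross < 0 → take C=(5.5730,-5.4224) (cross=-41.952)
ex = (C−B)/|BC| = (0.8040,-0.5947); ey = (0.5947,0.8040)
P = B + 0.76·ex + 3.21·ey = (3.2691,0.2744)

3.27 0.27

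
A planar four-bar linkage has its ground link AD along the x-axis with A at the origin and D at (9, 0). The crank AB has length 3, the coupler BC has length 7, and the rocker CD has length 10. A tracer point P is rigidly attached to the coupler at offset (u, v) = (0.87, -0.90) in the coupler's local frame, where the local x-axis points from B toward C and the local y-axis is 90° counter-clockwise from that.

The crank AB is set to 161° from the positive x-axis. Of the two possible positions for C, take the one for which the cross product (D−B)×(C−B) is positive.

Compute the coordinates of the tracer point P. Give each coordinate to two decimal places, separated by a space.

-1.59 1.12

A=(0,0), D=(9.00,0)
B = A + 3.00·(cos161°, sin161°) = (-2.8366, 0.9767)
|BD| = 11.8768
circle(B,7.00) ∩ circle(D,10.00): a=3.7913, h=5.8844
  candidates: C₊=(1.4259,6.5293) cross=69.887; C₋=(0.4580,-5.1995) cross=-69.887
  mode + wants cross > 0 → take C=(1.4259,6.5293) (cross=69.887)
ex = (C−B)/|BC| = (0.6089,0.7932); ey = (-0.7932,0.6089)
P = B + 0.87·ex + -0.90·ey = (-1.5929,1.1188)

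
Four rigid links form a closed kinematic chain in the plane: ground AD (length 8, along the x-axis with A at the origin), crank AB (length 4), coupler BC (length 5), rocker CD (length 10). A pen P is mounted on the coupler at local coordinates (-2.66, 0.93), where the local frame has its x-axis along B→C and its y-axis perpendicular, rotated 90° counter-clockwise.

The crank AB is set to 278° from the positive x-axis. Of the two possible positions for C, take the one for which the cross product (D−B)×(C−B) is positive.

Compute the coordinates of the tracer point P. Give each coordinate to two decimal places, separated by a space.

A=(0,0), D=(8.00,0)
B = A + 4.00·(cos278°, sin278°) = (0.5567, -3.9611)
|BD| = 8.4317
circle(B,5.00) ∩ circle(D,10.00): a=-0.2317, h=4.9946
  candidates: C₊=(-1.9942,0.3392) cross=42.113; C₋=(2.6986,-8.4791) cross=-42.113
  mode + wants cross > 0 → take C=(-1.9942,0.3392) (cross=42.113)
ex = (C−B)/|BC| = (-0.5102,0.8601); ey = (-0.8601,-0.5102)
P = B + -2.66·ex + 0.93·ey = (1.1139,-6.7233)

1.11 -6.72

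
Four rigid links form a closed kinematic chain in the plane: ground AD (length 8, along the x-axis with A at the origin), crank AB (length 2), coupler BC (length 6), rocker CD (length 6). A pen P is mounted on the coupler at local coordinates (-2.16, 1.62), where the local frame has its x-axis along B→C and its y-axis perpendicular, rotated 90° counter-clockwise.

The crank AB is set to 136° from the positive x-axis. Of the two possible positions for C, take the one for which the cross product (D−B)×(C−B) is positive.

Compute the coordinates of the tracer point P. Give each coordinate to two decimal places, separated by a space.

-4.11 1.76

A=(0,0), D=(8.00,0)
B = A + 2.00·(cos136°, sin136°) = (-1.4387, 1.3893)
|BD| = 9.5404
circle(B,6.00) ∩ circle(D,6.00): a=4.7702, h=3.6394
  candidates: C₊=(3.8106,4.2953) cross=34.721; C₋=(2.7507,-2.9060) cross=-34.721
  mode + wants cross > 0 → take C=(3.8106,4.2953) (cross=34.721)
ex = (C−B)/|BC| = (0.8749,0.4843); ey = (-0.4843,0.8749)
P = B + -2.16·ex + 1.62·ey = (-4.1130,1.7605)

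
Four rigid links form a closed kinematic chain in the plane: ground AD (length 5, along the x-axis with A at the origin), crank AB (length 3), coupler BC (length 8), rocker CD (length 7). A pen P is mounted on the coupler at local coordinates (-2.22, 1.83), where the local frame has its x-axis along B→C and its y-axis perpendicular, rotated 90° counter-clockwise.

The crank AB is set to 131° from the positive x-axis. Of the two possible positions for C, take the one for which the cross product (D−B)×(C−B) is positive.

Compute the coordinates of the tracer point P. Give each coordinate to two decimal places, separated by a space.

A=(0,0), D=(5.00,0)
B = A + 3.00·(cos131°, sin131°) = (-1.9682, 2.2641)
|BD| = 7.3268
circle(B,8.00) ∩ circle(D,7.00): a=4.6870, h=6.4832
  candidates: C₊=(4.4929,6.9816) cross=47.501; C₋=(0.4860,-5.3501) cross=-47.501
  mode + wants cross > 0 → take C=(4.4929,6.9816) (cross=47.501)
ex = (C−B)/|BC| = (0.8076,0.5897); ey = (-0.5897,0.8076)
P = B + -2.22·ex + 1.83·ey = (-4.8402,2.4330)

-4.84 2.43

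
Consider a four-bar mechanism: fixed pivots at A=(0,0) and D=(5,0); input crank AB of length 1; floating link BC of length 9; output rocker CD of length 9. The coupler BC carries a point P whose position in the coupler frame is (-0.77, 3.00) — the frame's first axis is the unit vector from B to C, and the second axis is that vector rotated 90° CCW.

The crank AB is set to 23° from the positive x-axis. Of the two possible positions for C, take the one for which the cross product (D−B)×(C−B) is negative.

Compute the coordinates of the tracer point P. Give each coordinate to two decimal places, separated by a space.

3.79 1.56

A=(0,0), D=(5.00,0)
B = A + 1.00·(cos23°, sin23°) = (0.9205, 0.3907)
|BD| = 4.0982
circle(B,9.00) ∩ circle(D,9.00): a=2.0491, h=8.7636
  candidates: C₊=(3.7958,8.9191) cross=35.915; C₋=(2.1247,-8.5283) cross=-35.915
  mode - wants cross < 0 → take C=(2.1247,-8.5283) (cross=-35.915)
ex = (C−B)/|BC| = (0.1338,-0.9910); ey = (0.9910,0.1338)
P = B + -0.77·ex + 3.00·ey = (3.7905,1.5552)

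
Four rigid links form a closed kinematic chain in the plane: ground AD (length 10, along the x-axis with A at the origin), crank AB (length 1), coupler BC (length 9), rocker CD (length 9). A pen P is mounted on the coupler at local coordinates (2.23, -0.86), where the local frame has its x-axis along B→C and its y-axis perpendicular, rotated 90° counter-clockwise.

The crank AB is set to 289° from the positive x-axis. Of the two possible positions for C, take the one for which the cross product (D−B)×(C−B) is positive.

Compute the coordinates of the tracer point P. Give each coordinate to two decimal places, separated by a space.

A=(0,0), D=(10.00,0)
B = A + 1.00·(cos289°, sin289°) = (0.3256, -0.9455)
|BD| = 9.7205
circle(B,9.00) ∩ circle(D,9.00): a=4.8603, h=7.5748
  candidates: C₊=(4.4260,7.0661) cross=73.631; C₋=(5.8996,-8.0117) cross=-73.631
  mode + wants cross > 0 → take C=(4.4260,7.0661) (cross=73.631)
ex = (C−B)/|BC| = (0.4556,0.8902); ey = (-0.8902,0.4556)
P = B + 2.23·ex + -0.86·ey = (2.1071,0.6478)

2.11 0.65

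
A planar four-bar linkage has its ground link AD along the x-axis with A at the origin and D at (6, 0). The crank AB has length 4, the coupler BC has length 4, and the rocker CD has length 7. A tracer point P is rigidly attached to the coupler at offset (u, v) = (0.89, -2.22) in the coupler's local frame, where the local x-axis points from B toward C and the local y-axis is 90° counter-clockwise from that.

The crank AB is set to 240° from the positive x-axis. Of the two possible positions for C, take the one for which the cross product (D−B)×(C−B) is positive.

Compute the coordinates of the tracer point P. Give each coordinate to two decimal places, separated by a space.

A=(0,0), D=(6.00,0)
B = A + 4.00·(cos240°, sin240°) = (-2.0000, -3.4641)
|BD| = 8.7178
circle(B,4.00) ∩ circle(D,7.00): a=2.4662, h=3.1492
  candidates: C₊=(-0.9882,0.4058) cross=27.455; C₋=(1.5145,-5.3741) cross=-27.455
  mode + wants cross > 0 → take C=(-0.9882,0.4058) (cross=27.455)
ex = (C−B)/|BC| = (0.2529,0.9675); ey = (-0.9675,0.2529)
P = B + 0.89·ex + -2.22·ey = (0.3729,-3.1646)

0.37 -3.16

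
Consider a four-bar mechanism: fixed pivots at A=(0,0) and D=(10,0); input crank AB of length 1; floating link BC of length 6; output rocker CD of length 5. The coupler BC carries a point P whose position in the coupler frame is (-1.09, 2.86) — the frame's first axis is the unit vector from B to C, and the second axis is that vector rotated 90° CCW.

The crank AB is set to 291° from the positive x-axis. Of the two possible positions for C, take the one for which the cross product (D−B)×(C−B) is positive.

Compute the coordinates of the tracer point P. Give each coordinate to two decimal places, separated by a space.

A=(0,0), D=(10.00,0)
B = A + 1.00·(cos291°, sin291°) = (0.3584, -0.9336)
|BD| = 9.6867
circle(B,6.00) ∩ circle(D,5.00): a=5.4111, h=2.5922
  candidates: C₊=(5.4945,2.1681) cross=25.110; C₋=(5.9942,-2.9922) cross=-25.110
  mode + wants cross > 0 → take C=(5.4945,2.1681) (cross=25.110)
ex = (C−B)/|BC| = (0.8560,0.5169); ey = (-0.5169,0.8560)
P = B + -1.09·ex + 2.86·ey = (-2.0531,0.9512)

-2.05 0.95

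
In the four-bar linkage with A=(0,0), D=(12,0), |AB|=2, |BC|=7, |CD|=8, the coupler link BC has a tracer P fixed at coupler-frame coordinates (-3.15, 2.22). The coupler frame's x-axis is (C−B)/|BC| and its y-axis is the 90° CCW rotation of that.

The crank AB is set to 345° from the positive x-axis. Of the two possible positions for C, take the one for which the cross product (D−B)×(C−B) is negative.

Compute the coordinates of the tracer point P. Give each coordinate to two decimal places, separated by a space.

A=(0,0), D=(12.00,0)
B = A + 2.00·(cos345°, sin345°) = (1.9319, -0.5176)
|BD| = 10.0814
circle(B,7.00) ∩ circle(D,8.00): a=4.2968, h=5.5261
  candidates: C₊=(5.9392,5.2218) cross=55.711; C₋=(6.5067,-5.8158) cross=-55.711
  mode - wants cross < 0 → take C=(6.5067,-5.8158) (cross=-55.711)
ex = (C−B)/|BC| = (0.6536,-0.7569); ey = (0.7569,0.6536)
P = B + -3.15·ex + 2.22·ey = (1.5534,3.3174)

1.55 3.32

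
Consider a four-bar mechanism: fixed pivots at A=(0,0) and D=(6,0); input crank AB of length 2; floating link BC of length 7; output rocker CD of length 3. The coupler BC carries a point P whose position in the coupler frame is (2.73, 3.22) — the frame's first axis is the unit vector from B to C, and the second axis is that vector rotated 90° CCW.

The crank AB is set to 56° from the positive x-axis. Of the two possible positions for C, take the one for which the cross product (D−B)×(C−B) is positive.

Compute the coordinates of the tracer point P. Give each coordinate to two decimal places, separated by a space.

A=(0,0), D=(6.00,0)
B = A + 2.00·(cos56°, sin56°) = (1.1184, 1.6581)
|BD| = 5.1555
circle(B,7.00) ∩ circle(D,3.00): a=6.4571, h=2.7029
  candidates: C₊=(8.1017,2.1407) cross=13.935; C₋=(6.3631,-2.9779) cross=-13.935
  mode + wants cross > 0 → take C=(8.1017,2.1407) (cross=13.935)
ex = (C−B)/|BC| = (0.9976,0.0690); ey = (-0.0690,0.9976)
P = B + 2.73·ex + 3.22·ey = (3.6199,5.0586)

3.62 5.06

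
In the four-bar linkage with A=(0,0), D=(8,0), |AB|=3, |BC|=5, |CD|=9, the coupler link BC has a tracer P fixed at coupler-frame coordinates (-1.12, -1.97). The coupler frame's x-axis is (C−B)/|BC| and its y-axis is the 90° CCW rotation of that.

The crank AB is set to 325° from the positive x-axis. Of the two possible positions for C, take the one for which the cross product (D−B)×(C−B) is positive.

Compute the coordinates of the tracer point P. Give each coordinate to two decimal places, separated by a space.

A=(0,0), D=(8.00,0)
B = A + 3.00·(cos325°, sin325°) = (2.4575, -1.7207)
|BD| = 5.8035
circle(B,5.00) ∩ circle(D,9.00): a=-1.9229, h=4.6155
  candidates: C₊=(-0.7475,2.1170) cross=26.786; C₋=(1.9895,-6.6988) cross=-26.786
  mode + wants cross > 0 → take C=(-0.7475,2.1170) (cross=26.786)
ex = (C−B)/|BC| = (-0.6410,0.7676); ey = (-0.7676,-0.6410)
P = B + -1.12·ex + -1.97·ey = (4.6874,-1.3177)

4.69 -1.32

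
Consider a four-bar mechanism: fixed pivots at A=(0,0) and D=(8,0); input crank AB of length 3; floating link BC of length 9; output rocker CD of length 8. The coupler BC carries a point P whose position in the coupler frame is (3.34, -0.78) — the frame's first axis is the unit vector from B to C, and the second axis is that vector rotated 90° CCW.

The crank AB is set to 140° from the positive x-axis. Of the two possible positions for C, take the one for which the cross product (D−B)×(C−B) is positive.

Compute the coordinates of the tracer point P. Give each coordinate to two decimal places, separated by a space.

A=(0,0), D=(8.00,0)
B = A + 3.00·(cos140°, sin140°) = (-2.2981, 1.9284)
|BD| = 10.4771
circle(B,9.00) ∩ circle(D,8.00): a=6.0499, h=6.6633
  candidates: C₊=(4.8748,7.3643) cross=69.812; C₋=(2.4220,-5.7346) cross=-69.812
  mode + wants cross > 0 → take C=(4.8748,7.3643) (cross=69.812)
ex = (C−B)/|BC| = (0.7970,0.6040); ey = (-0.6040,0.7970)
P = B + 3.34·ex + -0.78·ey = (0.8349,3.3240)

0.83 3.32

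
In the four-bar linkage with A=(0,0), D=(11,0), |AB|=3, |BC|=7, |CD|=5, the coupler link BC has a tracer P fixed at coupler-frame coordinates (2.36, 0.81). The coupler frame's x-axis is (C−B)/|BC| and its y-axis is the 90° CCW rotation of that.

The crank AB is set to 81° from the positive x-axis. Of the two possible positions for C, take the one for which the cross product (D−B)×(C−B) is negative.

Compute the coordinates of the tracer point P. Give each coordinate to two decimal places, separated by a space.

A=(0,0), D=(11.00,0)
B = A + 3.00·(cos81°, sin81°) = (0.4693, 2.9631)
|BD| = 10.9396
circle(B,7.00) ∩ circle(D,5.00): a=6.5667, h=2.4244
  candidates: C₊=(7.4473,3.5182) cross=26.522; C₋=(6.1339,-1.1494) cross=-26.522
  mode - wants cross < 0 → take C=(6.1339,-1.1494) (cross=-26.522)
ex = (C−B)/|BC| = (0.8092,-0.5875); ey = (0.5875,0.8092)
P = B + 2.36·ex + 0.81·ey = (2.8550,2.2321)

2.85 2.23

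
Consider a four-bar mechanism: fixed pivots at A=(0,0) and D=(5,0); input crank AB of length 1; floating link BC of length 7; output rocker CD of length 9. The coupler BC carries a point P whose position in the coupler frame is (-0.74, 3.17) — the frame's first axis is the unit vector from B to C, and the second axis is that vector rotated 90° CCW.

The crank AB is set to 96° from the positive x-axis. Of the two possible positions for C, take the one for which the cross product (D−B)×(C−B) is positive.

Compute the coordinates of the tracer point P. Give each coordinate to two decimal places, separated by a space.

A=(0,0), D=(5.00,0)
B = A + 1.00·(cos96°, sin96°) = (-0.1045, 0.9945)
|BD| = 5.2005
circle(B,7.00) ∩ circle(D,9.00): a=-0.4764, h=6.9838
  candidates: C₊=(0.7634,7.9405) cross=36.319; C₋=(-1.9077,-5.7693) cross=-36.319
  mode + wants cross > 0 → take C=(0.7634,7.9405) (cross=36.319)
ex = (C−B)/|BC| = (0.1240,0.9923); ey = (-0.9923,0.1240)
P = B + -0.74·ex + 3.17·ey = (-3.3418,0.6533)

-3.34 0.65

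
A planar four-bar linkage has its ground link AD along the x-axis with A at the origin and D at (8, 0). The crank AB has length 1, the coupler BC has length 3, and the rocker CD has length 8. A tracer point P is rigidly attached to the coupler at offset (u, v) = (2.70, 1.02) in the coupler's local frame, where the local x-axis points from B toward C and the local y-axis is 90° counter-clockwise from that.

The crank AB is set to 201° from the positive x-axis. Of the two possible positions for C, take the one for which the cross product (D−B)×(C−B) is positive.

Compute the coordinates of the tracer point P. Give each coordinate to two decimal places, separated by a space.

A=(0,0), D=(8.00,0)
B = A + 1.00·(cos201°, sin201°) = (-0.9336, -0.3584)
|BD| = 8.9408
circle(B,3.00) ∩ circle(D,8.00): a=1.3946, h=2.6562
  candidates: C₊=(0.3534,2.3515) cross=23.748; C₋=(0.5663,-2.9565) cross=-23.748
  mode + wants cross > 0 → take C=(0.3534,2.3515) (cross=23.748)
ex = (C−B)/|BC| = (0.4290,0.9033); ey = (-0.9033,0.4290)
P = B + 2.70·ex + 1.02·ey = (-0.6967,2.5181)

-0.70 2.52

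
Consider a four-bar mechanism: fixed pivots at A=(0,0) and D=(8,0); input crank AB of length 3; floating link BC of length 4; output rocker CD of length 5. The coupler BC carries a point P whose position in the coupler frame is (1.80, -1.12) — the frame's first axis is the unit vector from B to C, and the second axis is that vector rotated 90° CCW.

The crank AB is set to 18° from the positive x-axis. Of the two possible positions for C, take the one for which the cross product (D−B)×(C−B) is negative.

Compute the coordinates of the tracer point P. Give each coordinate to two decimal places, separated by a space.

A=(0,0), D=(8.00,0)
B = A + 3.00·(cos18°, sin18°) = (2.8532, 0.9271)
|BD| = 5.2297
circle(B,4.00) ∩ circle(D,5.00): a=1.7543, h=3.5948
  candidates: C₊=(5.2170,4.1539) cross=18.799; C₋=(3.9425,-2.9218) cross=-18.799
  mode - wants cross < 0 → take C=(3.9425,-2.9218) (cross=-18.799)
ex = (C−B)/|BC| = (0.2723,-0.9622); ey = (0.9622,0.2723)
P = B + 1.80·ex + -1.12·ey = (2.2657,-1.1099)

2.27 -1.11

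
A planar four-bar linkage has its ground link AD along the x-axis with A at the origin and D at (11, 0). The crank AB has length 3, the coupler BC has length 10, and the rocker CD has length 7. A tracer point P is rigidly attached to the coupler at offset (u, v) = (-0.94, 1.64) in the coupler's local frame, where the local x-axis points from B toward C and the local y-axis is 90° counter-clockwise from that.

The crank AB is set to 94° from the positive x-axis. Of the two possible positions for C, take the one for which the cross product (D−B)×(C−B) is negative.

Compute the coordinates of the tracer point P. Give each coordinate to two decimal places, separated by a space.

0.50 4.75

A=(0,0), D=(11.00,0)
B = A + 3.00·(cos94°, sin94°) = (-0.2093, 2.9927)
|BD| = 11.6019
circle(B,10.00) ∩ circle(D,7.00): a=7.9989, h=6.0015
  candidates: C₊=(9.0670,6.7278) cross=69.629; C₋=(5.9708,-4.8690) cross=-69.629
  mode - wants cross < 0 → take C=(5.9708,-4.8690) (cross=-69.629)
ex = (C−B)/|BC| = (0.6180,-0.7862); ey = (0.7862,0.6180)
P = B + -0.94·ex + 1.64·ey = (0.4991,4.7452)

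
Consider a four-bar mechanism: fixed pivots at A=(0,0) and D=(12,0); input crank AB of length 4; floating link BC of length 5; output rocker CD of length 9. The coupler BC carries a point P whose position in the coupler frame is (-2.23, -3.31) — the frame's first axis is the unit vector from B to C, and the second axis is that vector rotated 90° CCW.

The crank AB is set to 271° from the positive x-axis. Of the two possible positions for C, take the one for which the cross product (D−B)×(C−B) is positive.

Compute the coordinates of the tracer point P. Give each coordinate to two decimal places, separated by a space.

A=(0,0), D=(12.00,0)
B = A + 4.00·(cos271°, sin271°) = (0.0698, -3.9994)
|BD| = 12.5827
circle(B,5.00) ∩ circle(D,9.00): a=4.0661, h=2.9098
  candidates: C₊=(3.0001,0.0519) cross=36.613; C₋=(4.8499,-5.4659) cross=-36.613
  mode + wants cross > 0 → take C=(3.0001,0.0519) (cross=36.613)
ex = (C−B)/|BC| = (0.5861,0.8103); ey = (-0.8103,0.5861)
P = B + -2.23·ex + -3.31·ey = (1.4448,-7.7462)

1.44 -7.75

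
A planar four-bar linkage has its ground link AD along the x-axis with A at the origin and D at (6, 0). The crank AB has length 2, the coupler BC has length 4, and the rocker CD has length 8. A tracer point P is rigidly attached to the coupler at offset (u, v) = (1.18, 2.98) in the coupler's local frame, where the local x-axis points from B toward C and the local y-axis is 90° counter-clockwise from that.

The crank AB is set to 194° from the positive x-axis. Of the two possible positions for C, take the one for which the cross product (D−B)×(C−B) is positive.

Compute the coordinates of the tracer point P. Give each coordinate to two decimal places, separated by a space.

-4.66 1.22

A=(0,0), D=(6.00,0)
B = A + 2.00·(cos194°, sin194°) = (-1.9406, -0.4838)
|BD| = 7.9553
circle(B,4.00) ∩ circle(D,8.00): a=0.9608, h=3.8829
  candidates: C₊=(-1.2177,3.4503) cross=30.890; C₋=(-0.7454,-4.3011) cross=-30.890
  mode + wants cross > 0 → take C=(-1.2177,3.4503) (cross=30.890)
ex = (C−B)/|BC| = (0.1807,0.9835); ey = (-0.9835,0.1807)
P = B + 1.18·ex + 2.98·ey = (-4.6583,1.2153)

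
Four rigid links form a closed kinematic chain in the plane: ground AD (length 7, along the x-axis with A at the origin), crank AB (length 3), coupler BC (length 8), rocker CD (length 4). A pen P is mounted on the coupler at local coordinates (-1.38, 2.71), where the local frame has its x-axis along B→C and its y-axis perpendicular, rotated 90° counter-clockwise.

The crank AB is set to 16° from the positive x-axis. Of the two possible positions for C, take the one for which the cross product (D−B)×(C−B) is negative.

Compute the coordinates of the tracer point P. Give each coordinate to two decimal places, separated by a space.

2.71 3.86

A=(0,0), D=(7.00,0)
B = A + 3.00·(cos16°, sin16°) = (2.8838, 0.8269)
|BD| = 4.1985
circle(B,8.00) ∩ circle(D,4.00): a=7.8156, h=1.7077
  candidates: C₊=(10.8826,0.9618) cross=7.170; C₋=(10.2100,-2.3866) cross=-7.170
  mode - wants cross < 0 → take C=(10.2100,-2.3866) (cross=-7.170)
ex = (C−B)/|BC| = (0.9158,-0.4017); ey = (0.4017,0.9158)
P = B + -1.38·ex + 2.71·ey = (2.7086,3.8630)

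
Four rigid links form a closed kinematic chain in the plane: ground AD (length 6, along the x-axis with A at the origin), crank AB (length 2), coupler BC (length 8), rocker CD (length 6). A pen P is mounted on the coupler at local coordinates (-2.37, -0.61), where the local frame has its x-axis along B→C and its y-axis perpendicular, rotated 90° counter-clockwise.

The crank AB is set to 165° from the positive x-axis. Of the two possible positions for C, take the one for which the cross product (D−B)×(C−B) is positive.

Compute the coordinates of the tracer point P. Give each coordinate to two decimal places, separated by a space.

A=(0,0), D=(6.00,0)
B = A + 2.00·(cos165°, sin165°) = (-1.9319, 0.5176)
|BD| = 7.9487
circle(B,8.00) ∩ circle(D,6.00): a=5.7357, h=5.5769
  candidates: C₊=(4.1548,5.7092) cross=44.330; C₋=(3.4284,-5.4210) cross=-44.330
  mode + wants cross > 0 → take C=(4.1548,5.7092) (cross=44.330)
ex = (C−B)/|BC| = (0.7608,0.6489); ey = (-0.6489,0.7608)
P = B + -2.37·ex + -0.61·ey = (-3.3392,-1.4845)

-3.34 -1.48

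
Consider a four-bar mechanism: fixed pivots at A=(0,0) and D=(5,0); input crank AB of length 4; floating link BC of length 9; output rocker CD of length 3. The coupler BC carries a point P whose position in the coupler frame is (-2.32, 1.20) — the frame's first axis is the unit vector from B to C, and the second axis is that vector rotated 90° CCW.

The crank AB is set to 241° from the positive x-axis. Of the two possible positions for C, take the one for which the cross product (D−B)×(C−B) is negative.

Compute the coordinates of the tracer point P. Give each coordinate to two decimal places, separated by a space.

A=(0,0), D=(5.00,0)
B = A + 4.00·(cos241°, sin241°) = (-1.9392, -3.4985)
|BD| = 7.7713
circle(B,9.00) ∩ circle(D,3.00): a=8.5181, h=2.9056
  candidates: C₊=(4.3588,2.9307) cross=22.580; C₋=(6.9749,-2.2583) cross=-22.580
  mode - wants cross < 0 → take C=(6.9749,-2.2583) (cross=-22.580)
ex = (C−B)/|BC| = (0.9905,0.1378); ey = (-0.1378,0.9905)
P = B + -2.32·ex + 1.20·ey = (-4.4025,-2.6296)

-4.40 -2.63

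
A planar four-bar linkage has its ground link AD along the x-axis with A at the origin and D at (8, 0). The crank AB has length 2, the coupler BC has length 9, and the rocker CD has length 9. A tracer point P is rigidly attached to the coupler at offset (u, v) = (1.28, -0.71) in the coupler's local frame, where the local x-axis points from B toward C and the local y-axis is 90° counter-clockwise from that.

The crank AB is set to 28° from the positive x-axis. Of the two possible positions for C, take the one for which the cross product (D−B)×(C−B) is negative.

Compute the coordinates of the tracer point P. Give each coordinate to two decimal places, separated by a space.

1.34 -0.46

A=(0,0), D=(8.00,0)
B = A + 2.00·(cos28°, sin28°) = (1.7659, 0.9389)
|BD| = 6.3044
circle(B,9.00) ∩ circle(D,9.00): a=3.1522, h=8.4299
  candidates: C₊=(6.1385,8.8054) cross=53.146; C₋=(3.6274,-7.8664) cross=-53.146
  mode - wants cross < 0 → take C=(3.6274,-7.8664) (cross=-53.146)
ex = (C−B)/|BC| = (0.2068,-0.9784); ey = (0.9784,0.2068)
P = B + 1.28·ex + -0.71·ey = (1.3360,-0.4602)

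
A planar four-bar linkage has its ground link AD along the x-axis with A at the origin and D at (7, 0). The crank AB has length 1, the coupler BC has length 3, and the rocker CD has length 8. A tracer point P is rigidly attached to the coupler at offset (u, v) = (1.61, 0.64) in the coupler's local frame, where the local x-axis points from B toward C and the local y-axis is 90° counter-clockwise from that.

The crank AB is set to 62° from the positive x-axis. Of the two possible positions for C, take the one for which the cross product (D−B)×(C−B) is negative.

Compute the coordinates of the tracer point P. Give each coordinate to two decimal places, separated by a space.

0.38 -0.85

A=(0,0), D=(7.00,0)
B = A + 1.00·(cos62°, sin62°) = (0.4695, 0.8829)
|BD| = 6.5899
circle(B,3.00) ∩ circle(D,8.00): a=-0.8780, h=2.8686
  candidates: C₊=(-0.0163,3.8434) cross=18.904; C₋=(-0.7850,-1.8422) cross=-18.904
  mode - wants cross < 0 → take C=(-0.7850,-1.8422) (cross=-18.904)
ex = (C−B)/|BC| = (-0.4182,-0.9084); ey = (0.9084,-0.4182)
P = B + 1.61·ex + 0.64·ey = (0.3776,-0.8472)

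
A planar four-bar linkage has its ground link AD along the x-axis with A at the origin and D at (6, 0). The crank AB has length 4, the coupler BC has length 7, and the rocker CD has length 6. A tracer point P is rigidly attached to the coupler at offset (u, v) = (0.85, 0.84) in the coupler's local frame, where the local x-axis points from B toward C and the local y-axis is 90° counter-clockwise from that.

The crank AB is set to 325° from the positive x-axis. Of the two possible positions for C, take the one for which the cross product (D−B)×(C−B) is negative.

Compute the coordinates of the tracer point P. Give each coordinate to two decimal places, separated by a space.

4.35 -1.77

A=(0,0), D=(6.00,0)
B = A + 4.00·(cos325°, sin325°) = (3.2766, -2.2943)
|BD| = 3.5610
circle(B,7.00) ∩ circle(D,6.00): a=3.6058, h=5.9998
  candidates: C₊=(2.1687,4.6175) cross=21.365; C₋=(9.8999,-4.5597) cross=-21.365
  mode - wants cross < 0 → take C=(9.8999,-4.5597) (cross=-21.365)
ex = (C−B)/|BC| = (0.9462,-0.3236); ey = (0.3236,0.9462)
P = B + 0.85·ex + 0.84·ey = (4.3527,-1.7746)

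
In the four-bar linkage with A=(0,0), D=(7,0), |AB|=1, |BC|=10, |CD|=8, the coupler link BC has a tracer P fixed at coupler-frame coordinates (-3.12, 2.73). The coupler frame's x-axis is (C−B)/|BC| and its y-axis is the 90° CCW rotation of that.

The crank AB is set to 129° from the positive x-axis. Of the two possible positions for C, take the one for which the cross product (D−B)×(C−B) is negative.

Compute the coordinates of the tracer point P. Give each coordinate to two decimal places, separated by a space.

A=(0,0), D=(7.00,0)
B = A + 1.00·(cos129°, sin129°) = (-0.6293, 0.7771)
|BD| = 7.6688
circle(B,10.00) ∩ circle(D,8.00): a=6.1816, h=7.8605
  candidates: C₊=(6.3170,7.9708) cross=60.281; C₋=(4.7239,-7.6694) cross=-60.281
  mode - wants cross < 0 → take C=(4.7239,-7.6694) (cross=-60.281)
ex = (C−B)/|BC| = (0.5353,-0.8447); ey = (0.8447,0.5353)
P = B + -3.12·ex + 2.73·ey = (0.0064,4.8739)

0.01 4.87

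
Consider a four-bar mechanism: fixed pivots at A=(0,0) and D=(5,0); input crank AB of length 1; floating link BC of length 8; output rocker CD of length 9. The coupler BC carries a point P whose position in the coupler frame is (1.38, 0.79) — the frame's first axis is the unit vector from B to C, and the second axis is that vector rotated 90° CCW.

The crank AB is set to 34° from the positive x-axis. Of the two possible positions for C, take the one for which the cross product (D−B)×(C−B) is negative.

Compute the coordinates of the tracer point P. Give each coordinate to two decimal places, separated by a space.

1.44 -0.91

A=(0,0), D=(5.00,0)
B = A + 1.00·(cos34°, sin34°) = (0.8290, 0.5592)
|BD| = 4.2083
circle(B,8.00) ∩ circle(D,9.00): a=0.0843, h=7.9996
  candidates: C₊=(1.9756,8.4766) cross=33.664; C₋=(-0.1504,-7.3806) cross=-33.664
  mode - wants cross < 0 → take C=(-0.1504,-7.3806) (cross=-33.664)
ex = (C−B)/|BC| = (-0.1224,-0.9925); ey = (0.9925,-0.1224)
P = B + 1.38·ex + 0.79·ey = (1.4441,-0.9071)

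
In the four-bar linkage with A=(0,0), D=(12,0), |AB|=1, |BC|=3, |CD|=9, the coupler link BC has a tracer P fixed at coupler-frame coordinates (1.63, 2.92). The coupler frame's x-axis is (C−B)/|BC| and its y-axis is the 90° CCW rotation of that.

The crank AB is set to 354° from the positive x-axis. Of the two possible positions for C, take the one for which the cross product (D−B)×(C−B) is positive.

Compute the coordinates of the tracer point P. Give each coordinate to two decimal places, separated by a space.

A=(0,0), D=(12.00,0)
B = A + 1.00·(cos354°, sin354°) = (0.9945, -0.1045)
|BD| = 11.0060
circle(B,3.00) ∩ circle(D,9.00): a=2.2320, h=2.0045
  candidates: C₊=(3.2074,1.9211) cross=22.061; C₋=(3.2455,-2.0877) cross=-22.061
  mode + wants cross > 0 → take C=(3.2074,1.9211) (cross=22.061)
ex = (C−B)/|BC| = (0.7376,0.6752); ey = (-0.6752,0.7376)
P = B + 1.63·ex + 2.92·ey = (0.2253,3.1499)

0.23 3.15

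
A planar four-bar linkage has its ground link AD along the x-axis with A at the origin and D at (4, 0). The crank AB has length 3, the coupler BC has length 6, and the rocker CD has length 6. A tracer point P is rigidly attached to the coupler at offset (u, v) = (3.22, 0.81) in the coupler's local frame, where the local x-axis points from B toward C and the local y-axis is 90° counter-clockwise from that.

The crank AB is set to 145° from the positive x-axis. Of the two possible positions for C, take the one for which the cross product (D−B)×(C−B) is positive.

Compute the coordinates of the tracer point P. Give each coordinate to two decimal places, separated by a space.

A=(0,0), D=(4.00,0)
B = A + 3.00·(cos145°, sin145°) = (-2.4575, 1.7207)
|BD| = 6.6828
circle(B,6.00) ∩ circle(D,6.00): a=3.3414, h=4.9835
  candidates: C₊=(2.0545,5.6758) cross=33.304; C₋=(-0.5119,-3.9551) cross=-33.304
  mode + wants cross > 0 → take C=(2.0545,5.6758) (cross=33.304)
ex = (C−B)/|BC| = (0.7520,0.6592); ey = (-0.6592,0.7520)
P = B + 3.22·ex + 0.81·ey = (-0.5700,4.4524)

-0.57 4.45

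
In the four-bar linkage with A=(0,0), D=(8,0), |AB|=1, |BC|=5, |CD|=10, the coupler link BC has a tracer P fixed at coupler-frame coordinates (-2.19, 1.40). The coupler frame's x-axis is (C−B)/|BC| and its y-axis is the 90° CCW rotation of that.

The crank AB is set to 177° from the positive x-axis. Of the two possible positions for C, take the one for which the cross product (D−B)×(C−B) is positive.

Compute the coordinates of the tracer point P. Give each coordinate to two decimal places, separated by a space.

A=(0,0), D=(8.00,0)
B = A + 1.00·(cos177°, sin177°) = (-0.9986, 0.0523)
|BD| = 8.9988
circle(B,5.00) ∩ circle(D,10.00): a=0.3322, h=4.9890
  candidates: C₊=(-0.6375,5.0393) cross=44.895; C₋=(-0.6955,-4.9385) cross=-44.895
  mode + wants cross > 0 → take C=(-0.6375,5.0393) (cross=44.895)
ex = (C−B)/|BC| = (0.0722,0.9974); ey = (-0.9974,0.0722)
P = B + -2.19·ex + 1.40·ey = (-2.5532,-2.0308)

-2.55 -2.03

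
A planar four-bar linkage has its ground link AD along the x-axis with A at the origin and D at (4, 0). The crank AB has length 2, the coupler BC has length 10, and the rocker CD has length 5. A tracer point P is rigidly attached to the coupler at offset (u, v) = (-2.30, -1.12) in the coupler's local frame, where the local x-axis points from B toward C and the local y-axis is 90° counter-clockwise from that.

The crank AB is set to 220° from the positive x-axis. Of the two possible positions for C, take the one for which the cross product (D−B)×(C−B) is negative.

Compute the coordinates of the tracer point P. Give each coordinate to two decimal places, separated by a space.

A=(0,0), D=(4.00,0)
B = A + 2.00·(cos220°, sin220°) = (-1.5321, -1.2856)
|BD| = 5.6795
circle(B,10.00) ∩ circle(D,5.00): a=9.4424, h=3.2925
  candidates: C₊=(6.9200,4.0588) cross=18.699; C₋=(8.4105,-2.3552) cross=-18.699
  mode - wants cross < 0 → take C=(8.4105,-2.3552) (cross=-18.699)
ex = (C−B)/|BC| = (0.9943,-0.1070); ey = (0.1070,0.9943)
P = B + -2.30·ex + -1.12·ey = (-3.9387,-2.1531)

-3.94 -2.15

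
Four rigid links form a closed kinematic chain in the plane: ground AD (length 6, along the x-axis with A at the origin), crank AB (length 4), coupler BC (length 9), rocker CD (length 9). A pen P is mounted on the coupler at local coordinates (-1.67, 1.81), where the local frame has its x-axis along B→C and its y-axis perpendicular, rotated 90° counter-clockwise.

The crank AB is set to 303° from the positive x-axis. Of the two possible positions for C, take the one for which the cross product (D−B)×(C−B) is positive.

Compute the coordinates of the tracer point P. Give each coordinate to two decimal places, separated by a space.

A=(0,0), D=(6.00,0)
B = A + 4.00·(cos303°, sin303°) = (2.1786, -3.3547)
|BD| = 5.0850
circle(B,9.00) ∩ circle(D,9.00): a=2.5425, h=8.6334
  candidates: C₊=(-1.6064,4.8108) cross=43.901; C₋=(9.7849,-8.1654) cross=-43.901
  mode + wants cross > 0 → take C=(-1.6064,4.8108) (cross=43.901)
ex = (C−B)/|BC| = (-0.4205,0.9073); ey = (-0.9073,-0.4205)
P = B + -1.67·ex + 1.81·ey = (1.2387,-5.6310)

1.24 -5.63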